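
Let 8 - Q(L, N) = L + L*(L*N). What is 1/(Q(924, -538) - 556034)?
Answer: 1/458774538 ≈ 2.1797e-9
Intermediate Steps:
Q(L, N) = 8 - L - N*L² (Q(L, N) = 8 - (L + L*(L*N)) = 8 - (L + N*L²) = 8 + (-L - N*L²) = 8 - L - N*L²)
1/(Q(924, -538) - 556034) = 1/((8 - 1*924 - 1*(-538)*924²) - 556034) = 1/((8 - 924 - 1*(-538)*853776) - 556034) = 1/((8 - 924 + 459331488) - 556034) = 1/(459330572 - 556034) = 1/458774538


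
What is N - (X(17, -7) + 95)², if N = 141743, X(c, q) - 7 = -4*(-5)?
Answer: 126859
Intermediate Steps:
X(c, q) = 27 (X(c, q) = 7 - 4*(-5) = 7 + 20 = 27)
N - (X(17, -7) + 95)² = 141743 - (27 + 95)² = 141743 - 1*122² = 141743 - 1*14884 = 141743 - 14884 = 126859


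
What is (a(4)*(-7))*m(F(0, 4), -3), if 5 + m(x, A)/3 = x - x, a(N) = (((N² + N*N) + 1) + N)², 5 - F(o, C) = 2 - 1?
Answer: 143745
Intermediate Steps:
F(o, C) = 4 (F(o, C) = 5 - (2 - 1) = 5 - 1*1 = 5 - 1 = 4)
a(N) = (1 + N + 2*N²)² (a(N) = (((N² + N²) + 1) + N)² = ((2*N² + 1) + N)² = ((1 + 2*N²) + N)² = (1 + N + 2*N²)²)
m(x, A) = -15 (m(x, A) = -15 + 3*(x - x) = -15 + 3*0 = -15 + 0 = -15)
(a(4)*(-7))*m(F(0, 4), -3) = ((1 + 4 + 2*4²)²*(-7))*(-15) = ((1 + 4 + 2*16)²*(-7))*(-15) = ((1 + 4 + 32)²*(-7))*(-15) = (37²*(-7))*(-15) = (1369*(-7))*(-15) = -9583*(-15) = 143745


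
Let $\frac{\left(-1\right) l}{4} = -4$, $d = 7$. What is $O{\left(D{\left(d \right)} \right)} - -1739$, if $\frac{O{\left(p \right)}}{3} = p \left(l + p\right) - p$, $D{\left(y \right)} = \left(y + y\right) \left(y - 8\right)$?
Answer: $1697$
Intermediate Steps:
$l = 16$ ($l = \left(-4\right) \left(-4\right) = 16$)
$D{\left(y \right)} = 2 y \left(-8 + y\right)$
$O{\left(p \right)} = - 3 p + 3 p \left(16 + p\right)$ ($O{\left(p \right)} = 3 \left(p \left(16 + p\right) - p\right) = 3 \left(- p + p \left(16 + p\right)\right) = - 3 p + 3 p \left(16 + p\right)$)
$O{\left(D{\left(d \right)} \right)} - -1739 = 3 \cdot 2 \cdot 7 \left(-8 + 7\right) \left(15 + 2 \cdot 7 \left(-8 + 7\right)\right) - -1739 = 3 \cdot 2 \cdot 7 \left(-1\right) \left(15 + 2 \cdot 7 \left(-1\right)\right) + 1739 = 3 \left(-14\right) \left(15 - 14\right) + 1739 = 3 \left(-14\right) 1 + 1739 = -42 + 1739 = 1697$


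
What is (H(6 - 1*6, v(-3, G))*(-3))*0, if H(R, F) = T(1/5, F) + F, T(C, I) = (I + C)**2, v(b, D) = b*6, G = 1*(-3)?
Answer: 0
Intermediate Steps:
G = -3
v(b, D) = 6*b
T(C, I) = (C + I)**2
H(R, F) = F + (1/5 + F)**2 (H(R, F) = (1/5 + F)**2 + F = F + (1/5 + F)**2)
(H(6 - 1*6, v(-3, G))*(-3))*0 = ((6*(-3) + (1 + 5*(6*(-3)))**2/25)*(-3))*0 = ((-18 + (1 + 5*(-18))**2/25)*(-3))*0 = ((-18 + (1 - 90)**2/25)*(-3))*0 = ((-18 + (1/25)*(-89)**2)*(-3))*0 = ((-18 + (1/25)*7921)*(-3))*0 = ((-18 + 7921/25)*(-3))*0 = ((7471/25)*(-3))*0 = -22413/25*0 = 0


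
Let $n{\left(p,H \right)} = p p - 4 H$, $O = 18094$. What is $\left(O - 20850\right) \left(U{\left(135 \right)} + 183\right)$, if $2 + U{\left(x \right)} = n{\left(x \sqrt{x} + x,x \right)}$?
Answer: $-6830032196 - 301368600 \sqrt{15} \approx -7.9972 \cdot 10^{9}$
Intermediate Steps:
$n{\left(p,H \right)} = p^{2} - 4 H$
$U{\left(x \right)} = -2 + \left(x + x^{\frac{3}{2}}\right)^{2} - 4 x$ ($U{\left(x \right)} = -2 - \left(- \left(x \sqrt{x} + x\right)^{2} + 4 x\right) = -2 - \left(- \left(x^{\frac{3}{2}} + x\right)^{2} + 4 x\right) = -2 - \left(- \left(x + x^{\frac{3}{2}}\right)^{2} + 4 x\right) = -2 + \left(x + x^{\frac{3}{2}}\right)^{2} - 4 x$)
$\left(O - 20850\right) \left(U{\left(135 \right)} + 183\right) = \left(18094 - 20850\right) \left(\left(-2 + \left(135 + 135^{\frac{3}{2}}\right)^{2} - 540\right) + 183\right) = - 2756 \left(\left(-2 + \left(135 + 405 \sqrt{15}\right)^{2} - 540\right) + 183\right) = - 2756 \left(\left(-542 + \left(135 + 405 \sqrt{15}\right)^{2}\right) + 183\right) = - 2756 \left(-359 + \left(135 + 405 \sqrt{15}\right)^{2}\right) = 989404 - 2756 \left(135 + 405 \sqrt{15}\right)^{2}$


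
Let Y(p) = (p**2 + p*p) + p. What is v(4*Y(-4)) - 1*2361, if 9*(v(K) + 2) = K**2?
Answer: -8723/9 ≈ -969.22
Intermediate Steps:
Y(p) = p + 2*p**2 (Y(p) = (p**2 + p**2) + p = 2*p**2 + p = p + 2*p**2)
v(K) = -2 + K**2/9
v(4*Y(-4)) - 1*2361 = (-2 + (4*(-4*(1 + 2*(-4))))**2/9) - 1*2361 = (-2 + (4*(-4*(1 - 8)))**2/9) - 2361 = (-2 + (4*(-4*(-7)))**2/9) - 2361 = (-2 + (4*28)**2/9) - 2361 = (-2 + (1/9)*112**2) - 2361 = (-2 + (1/9)*12544) - 2361 = (-2 + 12544/9) - 2361 = 12526/9 - 2361 = -8723/9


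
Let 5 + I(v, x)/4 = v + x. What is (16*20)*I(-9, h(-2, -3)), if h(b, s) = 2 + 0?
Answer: -15360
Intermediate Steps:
h(b, s) = 2
I(v, x) = -20 + 4*v + 4*x (I(v, x) = -20 + 4*(v + x) = -20 + (4*v + 4*x) = -20 + 4*v + 4*x)
(16*20)*I(-9, h(-2, -3)) = (16*20)*(-20 + 4*(-9) + 4*2) = 320*(-20 - 36 + 8) = 320*(-48) = -15360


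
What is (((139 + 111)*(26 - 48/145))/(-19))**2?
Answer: 34633210000/303601 ≈ 1.1407e+5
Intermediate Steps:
(((139 + 111)*(26 - 48/145))/(-19))**2 = ((250*(26 - 48*1/145))*(-1/19))**2 = ((250*(26 - 48/145))*(-1/19))**2 = ((250*(3722/145))*(-1/19))**2 = ((186100/29)*(-1/19))**2 = (-186100/551)**2 = 34633210000/303601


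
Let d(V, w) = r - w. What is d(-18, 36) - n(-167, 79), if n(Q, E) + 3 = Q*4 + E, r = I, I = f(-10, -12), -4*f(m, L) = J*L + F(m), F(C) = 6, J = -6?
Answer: 1073/2 ≈ 536.50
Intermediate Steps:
f(m, L) = -3/2 + 3*L/2 (f(m, L) = -(-6*L + 6)/4 = -(6 - 6*L)/4 = -3/2 + 3*L/2)
I = -39/2 (I = -3/2 + (3/2)*(-12) = -3/2 - 18 = -39/2 ≈ -19.500)
r = -39/2 ≈ -19.500
d(V, w) = -39/2 - w
n(Q, E) = -3 + E + 4*Q (n(Q, E) = -3 + (Q*4 + E) = -3 + (4*Q + E) = -3 + (E + 4*Q) = -3 + E + 4*Q)
d(-18, 36) - n(-167, 79) = (-39/2 - 1*36) - (-3 + 79 + 4*(-167)) = (-39/2 - 36) - (-3 + 79 - 668) = -111/2 - 1*(-592) = -111/2 + 592 = 1073/2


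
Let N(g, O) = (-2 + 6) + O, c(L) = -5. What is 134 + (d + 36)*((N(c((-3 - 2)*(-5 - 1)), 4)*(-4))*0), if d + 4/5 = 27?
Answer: 134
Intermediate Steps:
N(g, O) = 4 + O
d = 131/5 (d = -⅘ + 27 = 131/5 ≈ 26.200)
134 + (d + 36)*((N(c((-3 - 2)*(-5 - 1)), 4)*(-4))*0) = 134 + (131/5 + 36)*(((4 + 4)*(-4))*0) = 134 + 311*((8*(-4))*0)/5 = 134 + 311*(-32*0)/5 = 134 + (311/5)*0 = 134 + 0 = 134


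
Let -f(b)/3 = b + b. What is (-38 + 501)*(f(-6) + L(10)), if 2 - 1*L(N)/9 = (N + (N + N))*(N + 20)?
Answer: -3725298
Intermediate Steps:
f(b) = -6*b (f(b) = -3*(b + b) = -6*b)
L(N) = 18 - 27*N*(20 + N) (L(N) = 18 - 9*(N + (N + N))*(N + 20) = 18 - 9*(N + 2*N)*(20 + N) = 18 - 9*3*N*(20 + N) = 18 - 27*N*(20 + N))
(-38 + 501)*(f(-6) + L(10)) = (-38 + 501)*(-6*(-6) + (18 - 540*10 - 27*10²)) = 463*(36 + (18 - 5400 - 27*100)) = 463*(36 + (18 - 5400 - 2700)) = 463*(36 - 8082) = 463*(-8046) = -3725298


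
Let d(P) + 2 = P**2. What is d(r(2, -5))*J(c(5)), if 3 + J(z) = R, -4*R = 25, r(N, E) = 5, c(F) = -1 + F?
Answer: -851/4 ≈ -212.75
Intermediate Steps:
R = -25/4 (R = -1/4*25 = -25/4 ≈ -6.2500)
J(z) = -37/4 (J(z) = -3 - 25/4 = -37/4)
d(P) = -2 + P**2
d(r(2, -5))*J(c(5)) = (-2 + 5**2)*(-37/4) = (-2 + 25)*(-37/4) = 23*(-37/4) = -851/4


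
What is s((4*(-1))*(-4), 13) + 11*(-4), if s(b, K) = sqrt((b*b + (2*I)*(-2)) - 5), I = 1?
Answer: -44 + sqrt(247) ≈ -28.284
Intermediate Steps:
s(b, K) = sqrt(-9 + b**2) (s(b, K) = sqrt((b*b + (2*1)*(-2)) - 5) = sqrt((b**2 + 2*(-2)) - 5) = sqrt((b**2 - 4) - 5) = sqrt((-4 + b**2) - 5) = sqrt(-9 + b**2))
s((4*(-1))*(-4), 13) + 11*(-4) = sqrt(-9 + ((4*(-1))*(-4))**2) + 11*(-4) = sqrt(-9 + (-4*(-4))**2) - 44 = sqrt(-9 + 16**2) - 44 = sqrt(-9 + 256) - 44 = sqrt(247) - 44 = -44 + sqrt(247)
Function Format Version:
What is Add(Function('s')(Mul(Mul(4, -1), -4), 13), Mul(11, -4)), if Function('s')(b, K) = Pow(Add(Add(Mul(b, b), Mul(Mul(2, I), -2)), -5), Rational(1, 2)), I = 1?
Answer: Add(-44, Pow(247, Rational(1, 2))) ≈ -28.284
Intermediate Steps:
Function('s')(b, K) = Pow(Add(-9, Pow(b, 2)), Rational(1, 2)) (Function('s')(b, K) = Pow(Add(Add(Mul(b, b), Mul(Mul(2, 1), -2)), -5), Rational(1, 2)) = Pow(Add(Add(Pow(b, 2), Mul(2, -2)), -5), Rational(1, 2)) = Pow(Add(Add(Pow(b, 2), -4), -5), Rational(1, 2)) = Pow(Add(Add(-4, Pow(b, 2)), -5), Rational(1, 2)) = Pow(Add(-9, Pow(b, 2)), Rational(1, 2)))
Add(Function('s')(Mul(Mul(4, -1), -4), 13), Mul(11, -4)) = Add(Pow(Add(-9, Pow(Mul(Mul(4, -1), -4), 2)), Rational(1, 2)), Mul(11, -4)) = Add(Pow(Add(-9, Pow(Mul(-4, -4), 2)), Rational(1, 2)), -44) = Add(Pow(Add(-9, Pow(16, 2)), Rational(1, 2)), -44) = Add(Pow(Add(-9, 256), Rational(1, 2)), -44) = Add(Pow(247, Rational(1, 2)), -44) = Add(-44, Pow(247, Rational(1, 2)))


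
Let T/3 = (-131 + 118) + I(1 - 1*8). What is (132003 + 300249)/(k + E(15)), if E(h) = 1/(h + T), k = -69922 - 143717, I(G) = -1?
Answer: -5835402/2884127 ≈ -2.0233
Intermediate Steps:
k = -213639
T = -42 (T = 3*((-131 + 118) - 1) = 3*(-13 - 1) = 3*(-14) = -42)
E(h) = 1/(-42 + h) (E(h) = 1/(h - 42) = 1/(-42 + h))
(132003 + 300249)/(k + E(15)) = (132003 + 300249)/(-213639 + 1/(-42 + 15)) = 432252/(-213639 + 1/(-27)) = 432252/(-213639 - 1/27) = 432252/(-5768254/27) = 432252*(-27/5768254) = -5835402/2884127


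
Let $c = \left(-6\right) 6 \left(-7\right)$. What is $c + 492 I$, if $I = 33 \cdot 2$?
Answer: $32724$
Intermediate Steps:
$c = 252$ ($c = \left(-36\right) \left(-7\right) = 252$)
$I = 66$
$c + 492 I = 252 + 492 \cdot 66 = 252 + 32472 = 32724$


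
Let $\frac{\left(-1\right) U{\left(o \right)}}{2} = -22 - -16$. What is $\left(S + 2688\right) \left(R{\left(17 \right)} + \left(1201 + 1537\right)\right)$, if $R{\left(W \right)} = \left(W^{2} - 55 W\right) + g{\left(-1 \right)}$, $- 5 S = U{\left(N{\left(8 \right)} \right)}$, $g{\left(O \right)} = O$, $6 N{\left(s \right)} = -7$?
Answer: $\frac{28077948}{5} \approx 5.6156 \cdot 10^{6}$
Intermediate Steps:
$N{\left(s \right)} = - \frac{7}{6}$ ($N{\left(s \right)} = \frac{1}{6} \left(-7\right) = - \frac{7}{6}$)
$U{\left(o \right)} = 12$ ($U{\left(o \right)} = - 2 \left(-22 - -16\right) = - 2 \left(-22 + 16\right) = \left(-2\right) \left(-6\right) = 12$)
$S = - \frac{12}{5}$ ($S = \left(- \frac{1}{5}\right) 12 = - \frac{12}{5} \approx -2.4$)
$R{\left(W \right)} = -1 + W^{2} - 55 W$ ($R{\left(W \right)} = \left(W^{2} - 55 W\right) - 1 = -1 + W^{2} - 55 W$)
$\left(S + 2688\right) \left(R{\left(17 \right)} + \left(1201 + 1537\right)\right) = \left(- \frac{12}{5} + 2688\right) \left(\left(-1 + 17^{2} - 935\right) + \left(1201 + 1537\right)\right) = \frac{13428 \left(\left(-1 + 289 - 935\right) + 2738\right)}{5} = \frac{13428 \left(-647 + 2738\right)}{5} = \frac{13428}{5} \cdot 2091 = \frac{28077948}{5}$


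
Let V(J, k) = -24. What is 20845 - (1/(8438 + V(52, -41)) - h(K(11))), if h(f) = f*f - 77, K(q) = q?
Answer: 175760045/8414 ≈ 20889.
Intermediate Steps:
h(f) = -77 + f**2 (h(f) = f**2 - 77 = -77 + f**2)
20845 - (1/(8438 + V(52, -41)) - h(K(11))) = 20845 - (1/(8438 - 24) - (-77 + 11**2)) = 20845 - (1/8414 - (-77 + 121)) = 20845 - (1/8414 - 1*44) = 20845 - (1/8414 - 44) = 20845 - 1*(-370215/8414) = 20845 + 370215/8414 = 175760045/8414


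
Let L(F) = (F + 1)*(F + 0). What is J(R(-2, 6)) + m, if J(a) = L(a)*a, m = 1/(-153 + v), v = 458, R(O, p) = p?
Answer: 76861/305 ≈ 252.00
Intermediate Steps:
L(F) = F*(1 + F) (L(F) = (1 + F)*F = F*(1 + F))
m = 1/305 (m = 1/(-153 + 458) = 1/305 ≈ 0.0032787)
J(a) = a²*(1 + a) (J(a) = (a*(1 + a))*a = a²*(1 + a))
J(R(-2, 6)) + m = 6²*(1 + 6) + 1/305 = 36*7 + 1/305 = 252 + 1/305 = 76861/305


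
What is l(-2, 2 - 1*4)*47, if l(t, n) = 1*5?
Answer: 235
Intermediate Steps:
l(t, n) = 5
l(-2, 2 - 1*4)*47 = 5*47 = 235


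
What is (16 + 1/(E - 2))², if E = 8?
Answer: 9409/36 ≈ 261.36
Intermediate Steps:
(16 + 1/(E - 2))² = (16 + 1/(8 - 2))² = (16 + 1/6)² = (16 + ⅙)² = (97/6)² = 9409/36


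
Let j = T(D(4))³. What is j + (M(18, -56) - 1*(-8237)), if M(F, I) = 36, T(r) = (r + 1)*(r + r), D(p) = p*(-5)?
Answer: 438984273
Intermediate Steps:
D(p) = -5*p
T(r) = 2*r*(1 + r) (T(r) = (1 + r)*(2*r) = 2*r*(1 + r))
j = 438976000 (j = (2*(-5*4)*(1 - 5*4))³ = (2*(-20)*(1 - 20))³ = (2*(-20)*(-19))³ = 760³ = 438976000)
j + (M(18, -56) - 1*(-8237)) = 438976000 + (36 - 1*(-8237)) = 438976000 + (36 + 8237) = 438976000 + 8273 = 438984273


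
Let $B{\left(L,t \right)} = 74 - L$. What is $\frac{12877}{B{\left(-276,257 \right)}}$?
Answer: $\frac{12877}{350} \approx 36.791$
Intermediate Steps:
$\frac{12877}{B{\left(-276,257 \right)}} = \frac{12877}{74 - -276} = \frac{12877}{74 + 276} = \frac{12877}{350}$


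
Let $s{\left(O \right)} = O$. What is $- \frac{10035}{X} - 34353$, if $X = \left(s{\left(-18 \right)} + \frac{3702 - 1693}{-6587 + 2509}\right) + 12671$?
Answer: $- \frac{118170005817}{3439795} \approx -34354.0$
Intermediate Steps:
$X = \frac{51596925}{4078}$ ($X = \left(-18 + \frac{3702 - 1693}{-6587 + 2509}\right) + 12671 = \left(-18 + \frac{2009}{-4078}\right) + 12671 = \left(-18 + 2009 \left(- \frac{1}{4078}\right)\right) + 12671 = \left(-18 - \frac{2009}{4078}\right) + 12671 = - \frac{75413}{4078} + 12671 = \frac{51596925}{4078} \approx 12653.0$)
$- \frac{10035}{X} - 34353 = - \frac{10035}{\frac{51596925}{4078}} - 34353 = \left(-10035\right) \frac{4078}{51596925} - 34353 = - \frac{2728182}{3439795} - 34353 = - \frac{118170005817}{3439795}$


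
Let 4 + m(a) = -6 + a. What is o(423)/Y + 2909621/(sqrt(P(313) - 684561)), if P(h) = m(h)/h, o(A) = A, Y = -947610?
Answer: -47/105290 - 2909621*I*sqrt(67065661770)/214267290 ≈ -0.00044639 - 3516.7*I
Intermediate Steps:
m(a) = -10 + a (m(a) = -4 + (-6 + a) = -10 + a)
P(h) = (-10 + h)/h
o(423)/Y + 2909621/(sqrt(P(313) - 684561)) = 423/(-947610) + 2909621/(sqrt((-10 + 313)/313 - 684561)) = 423*(-1/947610) + 2909621/(sqrt((1/313)*303 - 684561)) = -47/105290 + 2909621/(sqrt(303/313 - 684561)) = -47/105290 + 2909621/(sqrt(-214267290/313)) = -47/105290 + 2909621/((I*sqrt(67065661770)/313)) = -47/105290 + 2909621*(-I*sqrt(67065661770)/214267290) = -47/105290 - 2909621*I*sqrt(67065661770)/214267290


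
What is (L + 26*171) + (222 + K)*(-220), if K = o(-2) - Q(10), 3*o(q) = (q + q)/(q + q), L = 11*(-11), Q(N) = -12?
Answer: -141685/3 ≈ -47228.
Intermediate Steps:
L = -121
o(q) = 1/3 (o(q) = ((q + q)/(q + q))/3 = ((2*q)/((2*q)))/3 = ((2*q)*(1/(2*q)))/3 = (1/3)*1 = 1/3)
K = 37/3 (K = 1/3 - 1*(-12) = 1/3 + 12 = 37/3 ≈ 12.333)
(L + 26*171) + (222 + K)*(-220) = (-121 + 26*171) + (222 + 37/3)*(-220) = (-121 + 4446) + (703/3)*(-220) = 4325 - 154660/3 = -141685/3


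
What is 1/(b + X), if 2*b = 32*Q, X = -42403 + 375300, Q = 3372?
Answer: 1/386849 ≈ 2.5850e-6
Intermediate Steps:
X = 332897
b = 53952 (b = (32*3372)/2 = (1/2)*107904 = 53952)
1/(b + X) = 1/(53952 + 332897) = 1/386849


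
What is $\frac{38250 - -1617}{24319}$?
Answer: $\frac{39867}{24319} \approx 1.6393$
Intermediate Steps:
$\frac{38250 - -1617}{24319} = \left(38250 + 1617\right) \frac{1}{24319} = 39867 \cdot \frac{1}{24319} = \frac{39867}{24319}$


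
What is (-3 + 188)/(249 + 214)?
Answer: 185/463 ≈ 0.39957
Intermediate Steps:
(-3 + 188)/(249 + 214) = 185/463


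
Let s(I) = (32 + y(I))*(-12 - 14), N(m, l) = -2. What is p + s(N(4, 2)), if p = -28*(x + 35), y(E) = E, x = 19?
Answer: -2292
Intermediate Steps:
p = -1512 (p = -28*(19 + 35) = -28*54 = -1512)
s(I) = -832 - 26*I (s(I) = (32 + I)*(-12 - 14) = (32 + I)*(-26) = -832 - 26*I)
p + s(N(4, 2)) = -1512 + (-832 - 26*(-2)) = -1512 + (-832 + 52) = -1512 - 780 = -2292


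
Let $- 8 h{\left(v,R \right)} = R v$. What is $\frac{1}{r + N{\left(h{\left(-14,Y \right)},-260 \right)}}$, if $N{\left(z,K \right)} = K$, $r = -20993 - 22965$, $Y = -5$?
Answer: $- \frac{1}{44218} \approx -2.2615 \cdot 10^{-5}$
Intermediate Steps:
$h{\left(v,R \right)} = - \frac{R v}{8}$
$r = -43958$
$\frac{1}{r + N{\left(h{\left(-14,Y \right)},-260 \right)}} = \frac{1}{-43958 - 260} = \frac{1}{-44218} = - \frac{1}{44218}$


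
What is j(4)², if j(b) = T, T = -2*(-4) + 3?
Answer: 121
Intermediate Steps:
T = 11 (T = 8 + 3 = 11)
j(b) = 11
j(4)² = 11² = 121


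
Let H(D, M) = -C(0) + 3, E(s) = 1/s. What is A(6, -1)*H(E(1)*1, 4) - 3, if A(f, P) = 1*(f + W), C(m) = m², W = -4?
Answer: 3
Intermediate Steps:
A(f, P) = -4 + f (A(f, P) = 1*(f - 4) = 1*(-4 + f) = -4 + f)
H(D, M) = 3 (H(D, M) = -1*0² + 3 = -1*0 + 3 = 0 + 3 = 3)
A(6, -1)*H(E(1)*1, 4) - 3 = (-4 + 6)*3 - 3 = 2*3 - 3 = 6 - 3 = 3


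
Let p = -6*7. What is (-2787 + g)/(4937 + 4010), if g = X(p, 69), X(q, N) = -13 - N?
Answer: -2869/8947 ≈ -0.32067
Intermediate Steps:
p = -42
g = -82 (g = -13 - 1*69 = -13 - 69 = -82)
(-2787 + g)/(4937 + 4010) = (-2787 - 82)/(4937 + 4010) = -2869/8947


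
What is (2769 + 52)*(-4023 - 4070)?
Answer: -22830353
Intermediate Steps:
(2769 + 52)*(-4023 - 4070) = 2821*(-8093) = -22830353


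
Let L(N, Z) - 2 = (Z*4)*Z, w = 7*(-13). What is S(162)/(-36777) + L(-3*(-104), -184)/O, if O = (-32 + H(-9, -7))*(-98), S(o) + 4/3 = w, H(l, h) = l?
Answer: 4444616/131859 ≈ 33.707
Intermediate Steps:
w = -91
L(N, Z) = 2 + 4*Z² (L(N, Z) = 2 + (Z*4)*Z = 2 + (4*Z)*Z = 2 + 4*Z²)
S(o) = -277/3 (S(o) = -4/3 - 91 = -277/3)
O = 4018 (O = (-32 - 9)*(-98) = -41*(-98) = 4018)
S(162)/(-36777) + L(-3*(-104), -184)/O = -277/3/(-36777) + (2 + 4*(-184)²)/4018 = -277/3*(-1/36777) + (2 + 4*33856)*(1/4018) = 277/110331 + (2 + 135424)*(1/4018) = 277/110331 + 135426*(1/4018) = 277/110331 + 67713/2009 = 4444616/131859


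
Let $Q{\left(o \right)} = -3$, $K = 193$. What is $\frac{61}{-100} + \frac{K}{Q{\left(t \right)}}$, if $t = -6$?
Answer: $- \frac{19483}{300} \approx -64.943$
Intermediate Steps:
$\frac{61}{-100} + \frac{K}{Q{\left(t \right)}} = \frac{61}{-100} + \frac{193}{-3} = 61 \left(- \frac{1}{100}\right) + 193 \left(- \frac{1}{3}\right) = - \frac{61}{100} - \frac{193}{3} = - \frac{19483}{300}$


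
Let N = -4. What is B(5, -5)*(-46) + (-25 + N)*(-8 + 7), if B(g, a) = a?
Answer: 259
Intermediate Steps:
B(5, -5)*(-46) + (-25 + N)*(-8 + 7) = -5*(-46) + (-25 - 4)*(-8 + 7) = 230 - 29*(-1) = 230 + 29 = 259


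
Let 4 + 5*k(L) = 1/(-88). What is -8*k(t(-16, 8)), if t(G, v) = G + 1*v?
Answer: 353/55 ≈ 6.4182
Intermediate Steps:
t(G, v) = G + v
k(L) = -353/440 (k(L) = -4/5 + (1/5)/(-88) = -4/5 + (1/5)*(-1/88) = -4/5 - 1/440 = -353/440)
-8*k(t(-16, 8)) = -8*(-353/440) = 353/55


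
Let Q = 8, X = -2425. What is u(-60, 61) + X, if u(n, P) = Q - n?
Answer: -2357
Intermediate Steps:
u(n, P) = 8 - n
u(-60, 61) + X = (8 - 1*(-60)) - 2425 = (8 + 60) - 2425 = 68 - 2425 = -2357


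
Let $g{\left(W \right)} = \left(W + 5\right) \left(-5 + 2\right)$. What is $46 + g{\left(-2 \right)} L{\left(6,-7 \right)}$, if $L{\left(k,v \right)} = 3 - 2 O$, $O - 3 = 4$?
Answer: $145$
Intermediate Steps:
$O = 7$ ($O = 3 + 4 = 7$)
$g{\left(W \right)} = -15 - 3 W$ ($g{\left(W \right)} = \left(5 + W\right) \left(-3\right) = -15 - 3 W$)
$L{\left(k,v \right)} = -11$ ($L{\left(k,v \right)} = 3 - 14 = -11$)
$46 + g{\left(-2 \right)} L{\left(6,-7 \right)} = 46 + \left(-15 - -6\right) \left(-11\right) = 46 + \left(-15 + 6\right) \left(-11\right) = 46 - -99 = 46 + 99 = 145$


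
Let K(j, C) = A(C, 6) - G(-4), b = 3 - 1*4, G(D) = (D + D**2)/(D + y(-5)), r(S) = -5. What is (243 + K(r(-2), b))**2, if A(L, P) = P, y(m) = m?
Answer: 564001/9 ≈ 62667.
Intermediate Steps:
G(D) = (D + D**2)/(-5 + D) (G(D) = (D + D**2)/(D - 5) = (D + D**2)/(-5 + D))
b = -1 (b = 3 - 4 = -1)
K(j, C) = 22/3 (K(j, C) = 6 - (-4)*(1 - 4)/(-5 - 4) = 6 - (-4)*(-3)/(-9) = 6 - (-4)*(-1)*(-3)/9 = 6 - 1*(-4/3) = 6 + 4/3 = 22/3)
(243 + K(r(-2), b))**2 = (243 + 22/3)**2 = (751/3)**2 = 564001/9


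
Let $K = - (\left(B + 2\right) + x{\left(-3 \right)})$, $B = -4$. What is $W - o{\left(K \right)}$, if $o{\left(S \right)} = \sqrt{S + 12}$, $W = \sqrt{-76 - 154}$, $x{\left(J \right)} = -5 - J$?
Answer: $-4 + i \sqrt{230} \approx -4.0 + 15.166 i$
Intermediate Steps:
$W = i \sqrt{230}$ ($W = \sqrt{-230} = i \sqrt{230} \approx 15.166 i$)
$K = 4$ ($K = - (\left(-4 + 2\right) - 2) = - (-2 + \left(-5 + 3\right)) = - (-2 - 2) = \left(-1\right) \left(-4\right) = 4$)
$o{\left(S \right)} = \sqrt{12 + S}$
$W - o{\left(K \right)} = i \sqrt{230} - \sqrt{12 + 4} = i \sqrt{230} - \sqrt{16} = i \sqrt{230} - 4 = -4 + i \sqrt{230}$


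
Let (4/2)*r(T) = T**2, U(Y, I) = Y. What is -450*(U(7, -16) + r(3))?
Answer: -5175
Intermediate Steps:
r(T) = T**2/2
-450*(U(7, -16) + r(3)) = -450*(7 + (1/2)*3**2) = -450*(7 + (1/2)*9) = -450*(7 + 9/2) = -450*23/2 = -5175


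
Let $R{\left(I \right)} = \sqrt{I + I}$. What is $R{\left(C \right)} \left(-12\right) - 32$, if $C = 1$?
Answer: $-32 - 12 \sqrt{2} \approx -48.971$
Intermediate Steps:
$R{\left(I \right)} = \sqrt{2} \sqrt{I}$ ($R{\left(I \right)} = \sqrt{2 I} = \sqrt{2} \sqrt{I}$)
$R{\left(C \right)} \left(-12\right) - 32 = \sqrt{2} \sqrt{1} \left(-12\right) - 32 = \sqrt{2} \cdot 1 \left(-12\right) - 32 = \sqrt{2} \left(-12\right) - 32 = - 12 \sqrt{2} - 32 = -32 - 12 \sqrt{2}$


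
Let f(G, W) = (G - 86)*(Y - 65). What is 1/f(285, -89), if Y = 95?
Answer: 1/5970 ≈ 0.00016750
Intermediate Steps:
f(G, W) = -2580 + 30*G (f(G, W) = (G - 86)*(95 - 65) = (-86 + G)*30 = -2580 + 30*G)
1/f(285, -89) = 1/(-2580 + 30*285) = 1/(-2580 + 8550) = 1/5970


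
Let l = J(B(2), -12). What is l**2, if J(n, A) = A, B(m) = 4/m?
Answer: 144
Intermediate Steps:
l = -12
l**2 = (-12)**2 = 144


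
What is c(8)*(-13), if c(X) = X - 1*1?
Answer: -91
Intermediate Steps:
c(X) = -1 + X (c(X) = X - 1 = -1 + X)
c(8)*(-13) = (-1 + 8)*(-13) = 7*(-13) = -91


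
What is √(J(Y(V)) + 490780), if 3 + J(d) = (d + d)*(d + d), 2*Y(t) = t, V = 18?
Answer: √491101 ≈ 700.79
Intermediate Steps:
Y(t) = t/2
J(d) = -3 + 4*d² (J(d) = -3 + (d + d)*(d + d) = -3 + (2*d)*(2*d) = -3 + 4*d²)
√(J(Y(V)) + 490780) = √((-3 + 4*((½)*18)²) + 490780) = √((-3 + 4*9²) + 490780) = √((-3 + 4*81) + 490780) = √((-3 + 324) + 490780) = √(321 + 490780) = √491101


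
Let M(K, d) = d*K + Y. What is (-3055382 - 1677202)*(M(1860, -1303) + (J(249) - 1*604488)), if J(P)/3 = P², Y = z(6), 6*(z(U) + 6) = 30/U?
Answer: 13450335797644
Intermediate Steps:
z(U) = -6 + 5/U (z(U) = -6 + (30/U)/6 = -6 + 5/U)
Y = -31/6 (Y = -6 + 5/6 = -6 + 5*(⅙) = -6 + ⅚ = -31/6 ≈ -5.1667)
J(P) = 3*P²
M(K, d) = -31/6 + K*d (M(K, d) = d*K - 31/6 = K*d - 31/6 = -31/6 + K*d)
(-3055382 - 1677202)*(M(1860, -1303) + (J(249) - 1*604488)) = (-3055382 - 1677202)*((-31/6 + 1860*(-1303)) + (3*249² - 1*604488)) = -4732584*((-31/6 - 2423580) + (3*62001 - 604488)) = -4732584*(-14541511/6 + (186003 - 604488)) = -4732584*(-14541511/6 - 418485) = -4732584*(-17052421/6) = 13450335797644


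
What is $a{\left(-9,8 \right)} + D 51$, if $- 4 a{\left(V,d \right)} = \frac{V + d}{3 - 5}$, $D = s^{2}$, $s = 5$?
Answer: $\frac{10199}{8} \approx 1274.9$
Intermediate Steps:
$D = 25$ ($D = 5^{2} = 25$)
$a{\left(V,d \right)} = \frac{V}{8} + \frac{d}{8}$ ($a{\left(V,d \right)} = - \frac{\left(V + d\right) \frac{1}{3 - 5}}{4} = - \frac{\left(V + d\right) \frac{1}{-2}}{4} = - \frac{\left(V + d\right) \left(- \frac{1}{2}\right)}{4} = - \frac{- \frac{V}{2} - \frac{d}{2}}{4} = \frac{V}{8} + \frac{d}{8}$)
$a{\left(-9,8 \right)} + D 51 = \left(\frac{1}{8} \left(-9\right) + \frac{1}{8} \cdot 8\right) + 25 \cdot 51 = \left(- \frac{9}{8} + 1\right) + 1275 = - \frac{1}{8} + 1275 = \frac{10199}{8}$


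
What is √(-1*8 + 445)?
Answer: √437 ≈ 20.905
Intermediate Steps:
√(-1*8 + 445) = √(-8 + 445) = √437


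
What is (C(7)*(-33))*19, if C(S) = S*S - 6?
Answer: -26961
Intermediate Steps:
C(S) = -6 + S**2 (C(S) = S**2 - 6 = -6 + S**2)
(C(7)*(-33))*19 = ((-6 + 7**2)*(-33))*19 = ((-6 + 49)*(-33))*19 = (43*(-33))*19 = -1419*19 = -26961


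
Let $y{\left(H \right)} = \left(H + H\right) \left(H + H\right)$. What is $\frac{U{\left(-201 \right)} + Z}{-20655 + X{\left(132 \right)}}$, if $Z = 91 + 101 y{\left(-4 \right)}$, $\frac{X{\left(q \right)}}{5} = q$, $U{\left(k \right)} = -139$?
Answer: $- \frac{6416}{19995} \approx -0.32088$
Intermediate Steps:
$y{\left(H \right)} = 4 H^{2}$ ($y{\left(H \right)} = 2 H 2 H = 4 H^{2}$)
$X{\left(q \right)} = 5 q$
$Z = 6555$ ($Z = 91 + 101 \cdot 4 \left(-4\right)^{2} = 91 + 101 \cdot 4 \cdot 16 = 91 + 101 \cdot 64 = 91 + 6464 = 6555$)
$\frac{U{\left(-201 \right)} + Z}{-20655 + X{\left(132 \right)}} = \frac{-139 + 6555}{-20655 + 5 \cdot 132} = \frac{6416}{-20655 + 660} = \frac{6416}{-19995} = 6416 \left(- \frac{1}{19995}\right) = - \frac{6416}{19995}$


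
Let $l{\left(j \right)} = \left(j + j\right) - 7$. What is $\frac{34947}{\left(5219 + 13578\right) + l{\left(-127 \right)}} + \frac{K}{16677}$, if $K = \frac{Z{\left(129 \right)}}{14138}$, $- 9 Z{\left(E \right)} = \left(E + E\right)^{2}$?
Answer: $\frac{4119823254083}{2185203720168} \approx 1.8853$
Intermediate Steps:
$l{\left(j \right)} = -7 + 2 j$ ($l{\left(j \right)} = 2 j - 7 = -7 + 2 j$)
$Z{\left(E \right)} = - \frac{4 E^{2}}{9}$ ($Z{\left(E \right)} = - \frac{\left(E + E\right)^{2}}{9} = - \frac{\left(2 E\right)^{2}}{9} = - \frac{4 E^{2}}{9}$)
$K = - \frac{3698}{7069}$ ($K = \frac{\left(- \frac{4}{9}\right) 129^{2}}{14138} = \left(- \frac{4}{9}\right) 16641 \cdot \frac{1}{14138} = \left(-7396\right) \frac{1}{14138} = - \frac{3698}{7069} \approx -0.52313$)
$\frac{34947}{\left(5219 + 13578\right) + l{\left(-127 \right)}} + \frac{K}{16677} = \frac{34947}{\left(5219 + 13578\right) + \left(-7 + 2 \left(-127\right)\right)} - \frac{3698}{7069 \cdot 16677} = \frac{34947}{18797 - 261} - \frac{3698}{117889713} = \frac{34947}{18536} - \frac{3698}{117889713} = \frac{4119823254083}{2185203720168}$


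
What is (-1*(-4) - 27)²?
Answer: 529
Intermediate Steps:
(-1*(-4) - 27)² = (4 - 27)² = (-23)² = 529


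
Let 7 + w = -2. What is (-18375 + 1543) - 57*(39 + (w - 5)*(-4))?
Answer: -22247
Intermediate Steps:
w = -9 (w = -7 - 2 = -9)
(-18375 + 1543) - 57*(39 + (w - 5)*(-4)) = (-18375 + 1543) - 57*(39 + (-9 - 5)*(-4)) = -16832 - 57*(39 - 14*(-4)) = -16832 - 57*(39 + 56) = -16832 - 57*95 = -16832 - 5415 = -22247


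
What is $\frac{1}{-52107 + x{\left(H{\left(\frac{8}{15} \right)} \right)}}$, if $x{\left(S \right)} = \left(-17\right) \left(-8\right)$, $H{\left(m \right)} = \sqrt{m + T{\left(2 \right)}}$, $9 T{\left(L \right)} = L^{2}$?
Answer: $- \frac{1}{51971} \approx -1.9242 \cdot 10^{-5}$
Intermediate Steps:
$T{\left(L \right)} = \frac{L^{2}}{9}$
$H{\left(m \right)} = \sqrt{\frac{4}{9} + m}$ ($H{\left(m \right)} = \sqrt{m + \frac{2^{2}}{9}} = \sqrt{m + \frac{1}{9} \cdot 4} = \sqrt{m + \frac{4}{9}} = \sqrt{\frac{4}{9} + m}$)
$x{\left(S \right)} = 136$
$\frac{1}{-52107 + x{\left(H{\left(\frac{8}{15} \right)} \right)}} = \frac{1}{-52107 + 136} = \frac{1}{-51971} = - \frac{1}{51971}$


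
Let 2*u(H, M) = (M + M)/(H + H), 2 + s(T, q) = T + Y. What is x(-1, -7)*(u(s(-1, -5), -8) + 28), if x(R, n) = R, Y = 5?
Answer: -26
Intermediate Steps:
s(T, q) = 3 + T (s(T, q) = -2 + (T + 5) = -2 + (5 + T) = 3 + T)
u(H, M) = M/(2*H) (u(H, M) = ((M + M)/(H + H))/2 = ((2*M)/((2*H)))/2 = ((2*M)*(1/(2*H)))/2 = (M/H)/2 = M/(2*H))
x(-1, -7)*(u(s(-1, -5), -8) + 28) = -((½)*(-8)/(3 - 1) + 28) = -((½)*(-8)/2 + 28) = -((½)*(-8)*(½) + 28) = -(-2 + 28) = -1*26 = -26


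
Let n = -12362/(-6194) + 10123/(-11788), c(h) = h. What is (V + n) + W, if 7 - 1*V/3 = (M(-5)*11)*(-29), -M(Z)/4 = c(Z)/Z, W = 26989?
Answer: 846356892049/36507436 ≈ 23183.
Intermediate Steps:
n = 41510697/36507436 (n = -12362*(-1/6194) + 10123*(-1/11788) = 6181/3097 - 10123/11788 = 41510697/36507436 ≈ 1.1370)
M(Z) = -4 (M(Z) = -4*Z/Z = -4*1 = -4)
V = -3807 (V = 21 - 3*(-4*11)*(-29) = 21 - (-132)*(-29) = 21 - 3*1276 = 21 - 3828 = -3807)
(V + n) + W = (-3807 + 41510697/36507436) + 26989 = -138942298155/36507436 + 26989 = 846356892049/36507436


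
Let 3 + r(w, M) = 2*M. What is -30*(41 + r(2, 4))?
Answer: -1380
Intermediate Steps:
r(w, M) = -3 + 2*M
-30*(41 + r(2, 4)) = -30*(41 + (-3 + 2*4)) = -30*(41 + (-3 + 8)) = -30*(41 + 5) = -30*46 = -1380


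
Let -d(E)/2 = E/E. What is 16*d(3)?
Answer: -32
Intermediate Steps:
d(E) = -2 (d(E) = -2*E/E = -2*1 = -2)
16*d(3) = 16*(-2) = -32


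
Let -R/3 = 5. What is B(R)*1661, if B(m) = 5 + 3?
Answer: 13288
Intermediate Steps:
R = -15 (R = -3*5 = -15)
B(m) = 8
B(R)*1661 = 8*1661 = 13288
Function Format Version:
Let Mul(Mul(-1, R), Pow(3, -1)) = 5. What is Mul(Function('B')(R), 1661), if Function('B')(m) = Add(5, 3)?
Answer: 13288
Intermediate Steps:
R = -15 (R = Mul(-3, 5) = -15)
Function('B')(m) = 8
Mul(Function('B')(R), 1661) = Mul(8, 1661) = 13288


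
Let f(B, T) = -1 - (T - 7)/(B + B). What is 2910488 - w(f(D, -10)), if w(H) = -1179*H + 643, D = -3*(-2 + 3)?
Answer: 5810651/2 ≈ 2.9053e+6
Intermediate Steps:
D = -3 (D = -3*1 = -3)
f(B, T) = -1 - (-7 + T)/(2*B)
w(H) = 643 - 1179*H
2910488 - w(f(D, -10)) = 2910488 - (643 - 1179*(7 - 1*(-10) - 2*(-3))/(2*(-3))) = 2910488 - (643 - 1179*(-1)*(7 + 10 + 6)/(2*3)) = 2910488 - (643 - 1179*(-1)*23/(2*3)) = 2910488 - (643 - 1179*(-23/6)) = 2910488 - (643 + 9039/2) = 2910488 - 1*10325/2 = 2910488 - 10325/2 = 5810651/2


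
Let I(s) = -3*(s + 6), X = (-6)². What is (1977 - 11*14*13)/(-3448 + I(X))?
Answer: 25/3574 ≈ 0.0069950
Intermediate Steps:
X = 36
I(s) = -18 - 3*s (I(s) = -3*(6 + s) = -18 - 3*s)
(1977 - 11*14*13)/(-3448 + I(X)) = (1977 - 11*14*13)/(-3448 + (-18 - 3*36)) = (1977 - 154*13)/(-3448 + (-18 - 108)) = (1977 - 2002)/(-3448 - 126) = -25/(-3574) = -25*(-1/3574) = 25/3574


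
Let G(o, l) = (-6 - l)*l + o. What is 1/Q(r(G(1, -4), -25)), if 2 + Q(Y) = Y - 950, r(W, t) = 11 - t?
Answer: -1/916 ≈ -0.0010917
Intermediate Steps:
G(o, l) = o + l*(-6 - l) (G(o, l) = l*(-6 - l) + o = o + l*(-6 - l))
Q(Y) = -952 + Y (Q(Y) = -2 + (Y - 950) = -2 + (-950 + Y) = -952 + Y)
1/Q(r(G(1, -4), -25)) = 1/(-952 + (11 - 1*(-25))) = 1/(-952 + (11 + 25)) = 1/(-952 + 36) = 1/(-916) = -1/916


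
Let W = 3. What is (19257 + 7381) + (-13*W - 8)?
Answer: 26591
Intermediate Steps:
(19257 + 7381) + (-13*W - 8) = (19257 + 7381) + (-13*3 - 8) = 26638 + (-39 - 8) = 26638 - 47 = 26591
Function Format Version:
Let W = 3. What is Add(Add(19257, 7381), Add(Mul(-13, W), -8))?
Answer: 26591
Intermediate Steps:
Add(Add(19257, 7381), Add(Mul(-13, W), -8)) = Add(Add(19257, 7381), Add(Mul(-13, 3), -8)) = Add(26638, Add(-39, -8)) = Add(26638, -47) = 26591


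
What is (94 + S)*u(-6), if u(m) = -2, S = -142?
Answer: 96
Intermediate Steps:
(94 + S)*u(-6) = (94 - 142)*(-2) = -48*(-2) = 96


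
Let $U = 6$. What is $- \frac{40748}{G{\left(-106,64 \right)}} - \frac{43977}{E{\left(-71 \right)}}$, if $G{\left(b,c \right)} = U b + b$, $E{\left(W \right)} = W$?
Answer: $\frac{17762021}{26341} \approx 674.31$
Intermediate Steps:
$G{\left(b,c \right)} = 7 b$ ($G{\left(b,c \right)} = 6 b + b = 7 b$)
$- \frac{40748}{G{\left(-106,64 \right)}} - \frac{43977}{E{\left(-71 \right)}} = - \frac{40748}{7 \left(-106\right)} - \frac{43977}{-71} = - \frac{40748}{-742} - - \frac{43977}{71} = \left(-40748\right) \left(- \frac{1}{742}\right) + \frac{43977}{71} = \frac{20374}{371} + \frac{43977}{71} = \frac{17762021}{26341}$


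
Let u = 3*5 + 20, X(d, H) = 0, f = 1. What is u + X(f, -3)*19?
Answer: 35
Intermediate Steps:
u = 35 (u = 15 + 20 = 35)
u + X(f, -3)*19 = 35 + 0*19 = 35 + 0 = 35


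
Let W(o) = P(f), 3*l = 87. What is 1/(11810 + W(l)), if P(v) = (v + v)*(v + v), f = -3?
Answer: 1/11846 ≈ 8.4417e-5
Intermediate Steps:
l = 29 (l = (⅓)*87 = 29)
P(v) = 4*v² (P(v) = (2*v)*(2*v) = 4*v²)
W(o) = 36 (W(o) = 4*(-3)² = 4*9 = 36)
1/(11810 + W(l)) = 1/(11810 + 36) = 1/11846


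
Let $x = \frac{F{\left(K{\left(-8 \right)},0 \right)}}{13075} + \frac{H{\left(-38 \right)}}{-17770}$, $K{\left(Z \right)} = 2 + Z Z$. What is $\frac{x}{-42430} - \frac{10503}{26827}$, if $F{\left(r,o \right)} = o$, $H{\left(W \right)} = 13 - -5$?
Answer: $- \frac{3959531505207}{10113525484850} \approx -0.39151$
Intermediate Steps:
$K{\left(Z \right)} = 2 + Z^{2}$
$H{\left(W \right)} = 18$ ($H{\left(W \right)} = 13 + 5 = 18$)
$x = - \frac{9}{8885}$ ($x = \frac{0}{13075} + \frac{18}{-17770} = 0 \cdot \frac{1}{13075} + 18 \left(- \frac{1}{17770}\right) = 0 - \frac{9}{8885} = - \frac{9}{8885} \approx -0.0010129$)
$\frac{x}{-42430} - \frac{10503}{26827} = - \frac{9}{8885 \left(-42430\right)} - \frac{10503}{26827} = \left(- \frac{9}{8885}\right) \left(- \frac{1}{42430}\right) - \frac{10503}{26827} = \frac{9}{376990550} - \frac{10503}{26827} = - \frac{3959531505207}{10113525484850}$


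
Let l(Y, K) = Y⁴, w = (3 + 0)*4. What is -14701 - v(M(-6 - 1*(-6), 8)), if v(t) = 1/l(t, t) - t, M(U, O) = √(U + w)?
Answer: -2116945/144 + 2*√3 ≈ -14698.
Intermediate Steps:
w = 12 (w = 3*4 = 12)
M(U, O) = √(12 + U) (M(U, O) = √(U + 12) = √(12 + U))
v(t) = t⁻⁴ - t (v(t) = 1/(t⁴) - t = t⁻⁴ - t)
-14701 - v(M(-6 - 1*(-6), 8)) = -14701 - ((√(12 + (-6 - 1*(-6))))⁻⁴ - √(12 + (-6 - 1*(-6)))) = -14701 - ((√(12 + (-6 + 6)))⁻⁴ - √(12 + (-6 + 6))) = -14701 - ((√(12 + 0))⁻⁴ - √(12 + 0)) = -14701 - ((√12)⁻⁴ - √12) = -14701 - ((2*√3)⁻⁴ - 2*√3) = -14701 - (1/144 - 2*√3) = -14701 + (-1/144 + 2*√3) = -2116945/144 + 2*√3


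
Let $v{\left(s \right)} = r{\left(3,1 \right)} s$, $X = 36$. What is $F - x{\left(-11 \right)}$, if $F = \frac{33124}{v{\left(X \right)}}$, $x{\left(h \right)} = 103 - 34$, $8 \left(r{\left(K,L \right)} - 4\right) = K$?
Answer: $\frac{6359}{45} \approx 141.31$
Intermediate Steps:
$r{\left(K,L \right)} = 4 + \frac{K}{8}$
$v{\left(s \right)} = \frac{35 s}{8}$ ($v{\left(s \right)} = \left(4 + \frac{1}{8} \cdot 3\right) s = \left(4 + \frac{3}{8}\right) s = \frac{35 s}{8}$)
$x{\left(h \right)} = 69$
$F = \frac{9464}{45}$ ($F = \frac{33124}{\frac{35}{8} \cdot 36} = \frac{33124}{\frac{315}{2}} = 33124 \cdot \frac{2}{315} = \frac{9464}{45} \approx 210.31$)
$F - x{\left(-11 \right)} = \frac{9464}{45} - 69 = \frac{6359}{45}$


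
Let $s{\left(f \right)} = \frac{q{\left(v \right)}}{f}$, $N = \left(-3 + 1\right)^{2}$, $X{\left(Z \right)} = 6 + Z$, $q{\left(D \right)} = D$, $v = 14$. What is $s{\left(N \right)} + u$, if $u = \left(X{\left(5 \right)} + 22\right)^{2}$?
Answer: $\frac{2185}{2} \approx 1092.5$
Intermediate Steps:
$N = 4$ ($N = \left(-2\right)^{2} = 4$)
$u = 1089$ ($u = \left(\left(6 + 5\right) + 22\right)^{2} = \left(11 + 22\right)^{2} = 33^{2} = 1089$)
$s{\left(f \right)} = \frac{14}{f}$
$s{\left(N \right)} + u = \frac{14}{4} + 1089 = 14 \cdot \frac{1}{4} + 1089 = \frac{7}{2} + 1089 = \frac{2185}{2}$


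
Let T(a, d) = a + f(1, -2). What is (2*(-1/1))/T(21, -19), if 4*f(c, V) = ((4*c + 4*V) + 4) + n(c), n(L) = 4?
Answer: -1/11 ≈ -0.090909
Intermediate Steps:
f(c, V) = 2 + V + c (f(c, V) = (((4*c + 4*V) + 4) + 4)/4 = (((4*V + 4*c) + 4) + 4)/4 = ((4 + 4*V + 4*c) + 4)/4 = (8 + 4*V + 4*c)/4 = 2 + V + c)
T(a, d) = 1 + a (T(a, d) = a + (2 - 2 + 1) = a + 1 = 1 + a)
(2*(-1/1))/T(21, -19) = (2*(-1/1))/(1 + 21) = (2*(-1*1))/22 = (2*(-1))/22 = (1/22)*(-2) = -1/11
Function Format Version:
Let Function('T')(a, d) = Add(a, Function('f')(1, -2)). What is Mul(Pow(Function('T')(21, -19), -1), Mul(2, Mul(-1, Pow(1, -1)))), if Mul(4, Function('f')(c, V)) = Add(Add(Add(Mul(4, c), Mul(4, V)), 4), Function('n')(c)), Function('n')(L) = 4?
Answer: Rational(-1, 11) ≈ -0.090909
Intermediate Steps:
Function('f')(c, V) = Add(2, V, c) (Function('f')(c, V) = Mul(Rational(1, 4), Add(Add(Add(Mul(4, c), Mul(4, V)), 4), 4)) = Mul(Rational(1, 4), Add(Add(Add(Mul(4, V), Mul(4, c)), 4), 4)) = Mul(Rational(1, 4), Add(Add(4, Mul(4, V), Mul(4, c)), 4)) = Mul(Rational(1, 4), Add(8, Mul(4, V), Mul(4, c))) = Add(2, V, c))
Function('T')(a, d) = Add(1, a) (Function('T')(a, d) = Add(a, Add(2, -2, 1)) = Add(a, 1) = Add(1, a))
Mul(Pow(Function('T')(21, -19), -1), Mul(2, Mul(-1, Pow(1, -1)))) = Mul(Pow(Add(1, 21), -1), Mul(2, Mul(-1, Pow(1, -1)))) = Mul(Pow(22, -1), Mul(2, Mul(-1, 1))) = Mul(Rational(1, 22), Mul(2, -1)) = Mul(Rational(1, 22), -2) = Rational(-1, 11)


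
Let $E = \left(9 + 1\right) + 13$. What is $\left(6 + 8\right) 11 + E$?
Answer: $177$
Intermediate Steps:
$E = 23$ ($E = 10 + 13 = 23$)
$\left(6 + 8\right) 11 + E = \left(6 + 8\right) 11 + 23 = 14 \cdot 11 + 23 = 154 + 23 = 177$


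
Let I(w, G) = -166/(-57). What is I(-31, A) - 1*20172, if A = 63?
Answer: -1149638/57 ≈ -20169.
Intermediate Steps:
I(w, G) = 166/57 (I(w, G) = -166*(-1/57) = 166/57)
I(-31, A) - 1*20172 = 166/57 - 1*20172 = 166/57 - 20172 = -1149638/57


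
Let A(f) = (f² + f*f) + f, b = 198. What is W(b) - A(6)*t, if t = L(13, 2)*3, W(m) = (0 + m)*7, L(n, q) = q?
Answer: 918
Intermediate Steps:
W(m) = 7*m (W(m) = m*7 = 7*m)
t = 6 (t = 2*3 = 6)
A(f) = f + 2*f² (A(f) = (f² + f²) + f = 2*f² + f = f + 2*f²)
W(b) - A(6)*t = 7*198 - 6*(1 + 2*6)*6 = 1386 - 6*(1 + 12)*6 = 1386 - 6*13*6 = 1386 - 78*6 = 1386 - 1*468 = 1386 - 468 = 918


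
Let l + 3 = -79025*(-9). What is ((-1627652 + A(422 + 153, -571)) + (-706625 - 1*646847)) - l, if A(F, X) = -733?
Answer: -3693079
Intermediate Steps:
l = 711222 (l = -3 - 79025*(-9) = -3 + 711225 = 711222)
((-1627652 + A(422 + 153, -571)) + (-706625 - 1*646847)) - l = ((-1627652 - 733) + (-706625 - 1*646847)) - 1*711222 = (-1628385 + (-706625 - 646847)) - 711222 = (-1628385 - 1353472) - 711222 = -2981857 - 711222 = -3693079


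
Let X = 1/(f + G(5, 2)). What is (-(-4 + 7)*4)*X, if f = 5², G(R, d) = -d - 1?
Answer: -6/11 ≈ -0.54545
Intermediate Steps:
G(R, d) = -1 - d
f = 25
X = 1/22 (X = 1/(25 + (-1 - 1*2)) = 1/(25 + (-1 - 2)) = 1/(25 - 3) = 1/22 ≈ 0.045455)
(-(-4 + 7)*4)*X = -(-4 + 7)*4*(1/22) = -3*4*(1/22) = -1*12*(1/22) = -12*1/22 = -6/11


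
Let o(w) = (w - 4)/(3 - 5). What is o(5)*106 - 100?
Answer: -153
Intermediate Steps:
o(w) = 2 - w/2 (o(w) = (-4 + w)/(-2) = (-4 + w)*(-½) = 2 - w/2)
o(5)*106 - 100 = (2 - ½*5)*106 - 100 = (2 - 5/2)*106 - 100 = -½*106 - 100 = -53 - 100 = -153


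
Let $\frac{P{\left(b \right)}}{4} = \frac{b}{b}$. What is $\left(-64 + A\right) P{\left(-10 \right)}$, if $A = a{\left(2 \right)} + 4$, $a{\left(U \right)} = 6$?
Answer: $-216$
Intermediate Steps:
$A = 10$ ($A = 6 + 4 = 10$)
$P{\left(b \right)} = 4$ ($P{\left(b \right)} = 4 \frac{b}{b} = 4 \cdot 1 = 4$)
$\left(-64 + A\right) P{\left(-10 \right)} = \left(-64 + 10\right) 4 = \left(-54\right) 4 = -216$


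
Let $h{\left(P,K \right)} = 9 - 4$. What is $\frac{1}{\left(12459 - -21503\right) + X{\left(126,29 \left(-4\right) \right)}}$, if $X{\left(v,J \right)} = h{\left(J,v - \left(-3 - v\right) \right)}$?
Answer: $\frac{1}{33967} \approx 2.944 \cdot 10^{-5}$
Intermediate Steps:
$h{\left(P,K \right)} = 5$
$X{\left(v,J \right)} = 5$
$\frac{1}{\left(12459 - -21503\right) + X{\left(126,29 \left(-4\right) \right)}} = \frac{1}{\left(12459 - -21503\right) + 5} = \frac{1}{\left(12459 + 21503\right) + 5} = \frac{1}{33962 + 5} = \frac{1}{33967}$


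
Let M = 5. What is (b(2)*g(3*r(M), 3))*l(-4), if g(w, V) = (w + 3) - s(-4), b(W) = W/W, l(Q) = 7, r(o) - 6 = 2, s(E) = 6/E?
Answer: 399/2 ≈ 199.50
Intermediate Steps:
r(o) = 8 (r(o) = 6 + 2 = 8)
b(W) = 1
g(w, V) = 9/2 + w (g(w, V) = (w + 3) - 6/(-4) = (3 + w) - 6*(-1)/4 = (3 + w) - 1*(-3/2) = (3 + w) + 3/2 = 9/2 + w)
(b(2)*g(3*r(M), 3))*l(-4) = (1*(9/2 + 3*8))*7 = (1*(9/2 + 24))*7 = (1*(57/2))*7 = (57/2)*7 = 399/2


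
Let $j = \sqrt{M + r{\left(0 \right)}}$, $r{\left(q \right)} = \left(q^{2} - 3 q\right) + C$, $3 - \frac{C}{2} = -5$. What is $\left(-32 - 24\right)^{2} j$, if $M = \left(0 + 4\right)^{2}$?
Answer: $12544 \sqrt{2} \approx 17740.0$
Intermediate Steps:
$C = 16$ ($C = 6 - -10 = 6 + 10 = 16$)
$r{\left(q \right)} = 16 + q^{2} - 3 q$ ($r{\left(q \right)} = \left(q^{2} - 3 q\right) + 16 = 16 + q^{2} - 3 q$)
$M = 16$ ($M = 4^{2} = 16$)
$j = 4 \sqrt{2}$ ($j = \sqrt{16 + \left(16 + 0^{2} - 0\right)} = \sqrt{16 + \left(16 + 0 + 0\right)} = \sqrt{16 + 16} = \sqrt{32} = 4 \sqrt{2} \approx 5.6569$)
$\left(-32 - 24\right)^{2} j = \left(-32 - 24\right)^{2} \cdot 4 \sqrt{2} = \left(-56\right)^{2} \cdot 4 \sqrt{2} = 3136 \cdot 4 \sqrt{2} = 12544 \sqrt{2}$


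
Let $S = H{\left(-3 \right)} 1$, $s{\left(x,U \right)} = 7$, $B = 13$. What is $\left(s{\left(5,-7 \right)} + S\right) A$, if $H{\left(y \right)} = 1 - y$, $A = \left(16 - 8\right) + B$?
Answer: $231$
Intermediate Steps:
$A = 21$ ($A = \left(16 - 8\right) + 13 = 8 + 13 = 21$)
$S = 4$ ($S = \left(1 - -3\right) 1 = \left(1 + 3\right) 1 = 4 \cdot 1 = 4$)
$\left(s{\left(5,-7 \right)} + S\right) A = \left(7 + 4\right) 21 = 11 \cdot 21 = 231$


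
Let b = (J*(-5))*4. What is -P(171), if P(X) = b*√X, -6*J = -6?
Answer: 60*√19 ≈ 261.53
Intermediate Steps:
J = 1 (J = -⅙*(-6) = 1)
b = -20 (b = (1*(-5))*4 = -5*4 = -20)
P(X) = -20*√X
-P(171) = -(-20)*√171 = -(-20)*3*√19 = -(-60)*√19 = 60*√19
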